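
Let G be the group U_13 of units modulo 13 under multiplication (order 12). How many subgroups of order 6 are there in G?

1

|G| = 12 and 6 | 12, so subgroups of order 6 are possible by Lagrange.
The subgroups of order 6 are: {1, 3, 4, 9, 10, 12}.
So G has 1 subgroup of order 6.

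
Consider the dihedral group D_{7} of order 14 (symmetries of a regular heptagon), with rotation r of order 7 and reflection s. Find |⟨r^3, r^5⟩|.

|⟨r^3⟩| = 7 and |⟨r^5⟩| = 7, so |H| is a multiple of lcm(7, 7) = 7 and divides |G| = 14.
Closing under the operation: H = {e, r, r^2, r^3, r^4, r^5, r^6}, so |H| = 7.

7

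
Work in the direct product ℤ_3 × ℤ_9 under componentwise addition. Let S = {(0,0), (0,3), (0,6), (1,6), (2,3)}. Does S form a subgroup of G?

No

|S| = 5 does not divide |G| = 27, so by Lagrange S is not a subgroup.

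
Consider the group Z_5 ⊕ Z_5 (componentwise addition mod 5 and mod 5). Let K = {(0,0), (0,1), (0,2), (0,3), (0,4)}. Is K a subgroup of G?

|K| = 5 divides |G| = 25, consistent with Lagrange.
K contains the identity, every element's inverse is in K, and K is closed under +: it is a subgroup.
In fact K = ⟨(0,1)⟩.

Yes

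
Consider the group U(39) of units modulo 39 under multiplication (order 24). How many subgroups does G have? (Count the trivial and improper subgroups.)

16

|G| = 24, so by Lagrange every subgroup order divides 24. Divisors: 1, 2, 3, 4, 6, 8, 12, 24.
Subgroups by order — order 1: 1; order 2: 3; order 3: 1; order 4: 3; order 6: 3; order 8: 1; order 12: 3; order 24: 1.
Total: 1 + 3 + 1 + 3 + 3 + 1 + 3 + 1 = 16.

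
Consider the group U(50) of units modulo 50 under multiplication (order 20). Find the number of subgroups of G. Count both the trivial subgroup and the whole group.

6

|G| = 20, so by Lagrange every subgroup order divides 20. Divisors: 1, 2, 4, 5, 10, 20.
Subgroups by order — order 1: 1; order 2: 1; order 4: 1; order 5: 1; order 10: 1; order 20: 1.
Total: 1 + 1 + 1 + 1 + 1 + 1 = 6.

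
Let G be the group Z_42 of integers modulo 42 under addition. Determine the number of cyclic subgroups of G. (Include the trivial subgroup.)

Group the elements of G by the cyclic subgroup they generate; each cyclic subgroup of order d accounts for φ(d) elements.
Cyclic subgroups by order — order 1: 1; order 2: 1; order 3: 1; order 6: 1; order 7: 1; order 14: 1; order 21: 1; order 42: 1.
Total: 8.

8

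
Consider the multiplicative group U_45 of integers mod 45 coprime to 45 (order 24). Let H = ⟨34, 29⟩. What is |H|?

12

|⟨34⟩| = 6 and |⟨29⟩| = 6, so |H| is a multiple of lcm(6, 6) = 6 and divides |G| = 24.
Closing under the operation: H = {1, 4, 11, 14, 16, 19, 26, 29, 31, 34, 41, 44}, so |H| = 12.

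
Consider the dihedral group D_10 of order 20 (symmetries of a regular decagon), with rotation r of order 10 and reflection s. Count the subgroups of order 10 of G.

3

|G| = 20 and 10 | 20, so subgroups of order 10 are possible by Lagrange.
The subgroups of order 10 are: {e, r, r^2, r^3, r^4, r^5, r^6, r^7, r^8, r^9}; {e, r^2, r^4, r^6, r^8, s, r^2s, r^4s, r^6s, r^8s}; {e, r^2, r^4, r^6, r^8, rs, r^3s, r^5s, r^7s, r^9s}.
So G has 3 subgroups of order 10.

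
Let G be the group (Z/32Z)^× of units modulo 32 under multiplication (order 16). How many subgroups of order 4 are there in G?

3

|G| = 16 and 4 | 16, so subgroups of order 4 are possible by Lagrange.
The subgroups of order 4 are: {1, 15, 17, 31}; {1, 7, 17, 23}; {1, 9, 17, 25}.
So G has 3 subgroups of order 4.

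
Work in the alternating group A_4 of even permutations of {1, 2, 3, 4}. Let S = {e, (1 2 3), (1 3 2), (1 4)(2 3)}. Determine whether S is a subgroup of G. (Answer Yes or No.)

No

Closure fails: (1 3 2) ∘ (1 4)(2 3) = (1 4 3) ∉ S. So S is not a subgroup.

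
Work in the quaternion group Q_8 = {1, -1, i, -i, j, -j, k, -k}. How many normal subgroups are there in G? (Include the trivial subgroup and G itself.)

G has 6 subgroups. Checking conjugation-invariance by order — order 1: 1/1 normal; order 2: 1/1 normal; order 4: 3/3 normal; order 8: 1/1 normal.
Total normal subgroups: 6.

6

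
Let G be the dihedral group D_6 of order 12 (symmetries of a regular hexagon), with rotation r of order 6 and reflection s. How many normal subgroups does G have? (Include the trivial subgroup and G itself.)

G has 16 subgroups. Checking conjugation-invariance by order — order 1: 1/1 normal; order 2: 1/7 normal; order 3: 1/1 normal; order 4: 0/3 normal; order 6: 3/3 normal; order 12: 1/1 normal.
Total normal subgroups: 7.

7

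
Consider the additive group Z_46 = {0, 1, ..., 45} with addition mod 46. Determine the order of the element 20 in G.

In Z_46, the order of an element a is n/gcd(a, n).
gcd(20, 46) = 2, so |⟨20⟩| = 46/2 = 23.

23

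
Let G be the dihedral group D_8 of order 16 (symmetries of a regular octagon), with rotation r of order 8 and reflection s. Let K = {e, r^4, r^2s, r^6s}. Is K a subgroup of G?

|K| = 4 divides |G| = 16, consistent with Lagrange.
K contains the identity, every element's inverse is in K, and K is closed under ·: it is a subgroup.

Yes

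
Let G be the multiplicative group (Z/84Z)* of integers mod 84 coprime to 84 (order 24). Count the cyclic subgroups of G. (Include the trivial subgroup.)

Each element a generates a cyclic subgroup ⟨a⟩; distinct elements may generate the same one (a cyclic group of order d has φ(d) generators).
Cyclic subgroups by order — order 1: 1; order 2: 7; order 3: 1; order 6: 7.
Total: 16.

16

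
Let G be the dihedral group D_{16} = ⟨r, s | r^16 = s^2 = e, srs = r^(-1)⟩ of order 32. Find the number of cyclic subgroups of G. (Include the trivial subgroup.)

21

A cyclic subgroup of order d is generated by each of its φ(d) elements of order d, so the cyclic subgroups of order d number (#elements of order d)/φ(d).
Cyclic subgroups by order — order 1: 1; order 2: 17; order 4: 1; order 8: 1; order 16: 1.
Total: 21.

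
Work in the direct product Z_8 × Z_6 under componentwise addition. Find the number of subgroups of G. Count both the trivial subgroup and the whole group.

|G| = 48, so by Lagrange every subgroup order divides 48. Divisors: 1, 2, 3, 4, 6, 8, 12, 16, 24, 48.
Subgroups by order — order 1: 1; order 2: 3; order 3: 1; order 4: 3; order 6: 3; order 8: 3; order 12: 3; order 16: 1; order 24: 3; order 48: 1.
Total: 1 + 3 + 1 + 3 + 3 + 3 + 3 + 1 + 3 + 1 = 22.

22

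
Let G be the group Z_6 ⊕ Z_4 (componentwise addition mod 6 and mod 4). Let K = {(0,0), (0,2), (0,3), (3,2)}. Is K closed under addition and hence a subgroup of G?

(0,3) ∈ K but its inverse (0,1) ∉ K, so K is not a subgroup.

No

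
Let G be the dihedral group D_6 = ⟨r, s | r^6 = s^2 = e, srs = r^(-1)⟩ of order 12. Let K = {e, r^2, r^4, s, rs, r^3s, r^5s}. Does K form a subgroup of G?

No

|K| = 7 does not divide |G| = 12, so by Lagrange K is not a subgroup.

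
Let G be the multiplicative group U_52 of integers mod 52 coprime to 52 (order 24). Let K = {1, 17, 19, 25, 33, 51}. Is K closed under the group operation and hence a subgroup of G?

No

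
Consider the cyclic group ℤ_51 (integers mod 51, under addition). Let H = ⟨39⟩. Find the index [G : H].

3

|⟨39⟩| = 17 and |G| = 51.
By Lagrange, [G : H] = |G|/|H| = 51/17 = 3.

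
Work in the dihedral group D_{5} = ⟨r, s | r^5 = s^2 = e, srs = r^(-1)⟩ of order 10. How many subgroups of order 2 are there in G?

|G| = 10 and 2 | 10, so subgroups of order 2 are possible by Lagrange.
The subgroups of order 2 are: {e, r^2s}; {e, r^3s}; {e, r^4s}; {e, rs}; … (5 in all).
So G has 5 subgroups of order 2.

5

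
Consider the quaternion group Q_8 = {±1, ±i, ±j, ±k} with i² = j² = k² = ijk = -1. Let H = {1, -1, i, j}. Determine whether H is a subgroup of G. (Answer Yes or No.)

No

j ∈ H but its inverse -j ∉ H, so H is not a subgroup.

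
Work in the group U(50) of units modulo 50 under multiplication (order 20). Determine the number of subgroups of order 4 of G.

|G| = 20 and 4 | 20, so subgroups of order 4 are possible by Lagrange.
The subgroups of order 4 are: {1, 7, 43, 49}.
So G has 1 subgroup of order 4.

1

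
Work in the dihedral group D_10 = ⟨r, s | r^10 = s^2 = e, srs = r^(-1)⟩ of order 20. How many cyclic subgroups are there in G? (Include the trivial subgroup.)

Each element a generates a cyclic subgroup ⟨a⟩; distinct elements may generate the same one (a cyclic group of order d has φ(d) generators).
Cyclic subgroups by order — order 1: 1; order 2: 11; order 5: 1; order 10: 1.
Total: 14.

14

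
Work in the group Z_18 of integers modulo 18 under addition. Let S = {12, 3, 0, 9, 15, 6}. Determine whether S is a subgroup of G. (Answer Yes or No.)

|S| = 6 divides |G| = 18, consistent with Lagrange.
S contains the identity, every element's inverse is in S, and S is closed under +: it is a subgroup.
In fact S = ⟨3⟩.

Yes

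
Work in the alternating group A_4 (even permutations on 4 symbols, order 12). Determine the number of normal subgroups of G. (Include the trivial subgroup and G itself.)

3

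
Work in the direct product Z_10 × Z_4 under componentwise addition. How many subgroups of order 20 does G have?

3

|G| = 40 and 20 | 40, so subgroups of order 20 are possible by Lagrange.
The subgroups of order 20 are: {(0,0), (0,1), (0,2), (0,3), (2,0), (2,1), (2,2), (2,3), (4,0), (4,1), (4,2), (4,3), (6,0), (6,1), (6,2), (6,3), (8,0), (8,1), (8,2), (8,3)}; {(0,0), (0,2), (1,0), (1,2), (2,0), (2,2), (3,0), (3,2), (4,0), (4,2), (5,0), (5,2), (6,0), (6,2), (7,0), (7,2), (8,0), (8,2), (9,0), (9,2)}; {(0,0), (0,2), (1,1), (1,3), (2,0), (2,2), (3,1), (3,3), (4,0), (4,2), (5,1), (5,3), (6,0), (6,2), (7,1), (7,3), (8,0), (8,2), (9,1), (9,3)}.
So G has 3 subgroups of order 20.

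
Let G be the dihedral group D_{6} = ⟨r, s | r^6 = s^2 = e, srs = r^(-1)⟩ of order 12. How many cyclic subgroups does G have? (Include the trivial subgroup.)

A cyclic subgroup of order d is generated by each of its φ(d) elements of order d, so the cyclic subgroups of order d number (#elements of order d)/φ(d).
Cyclic subgroups by order — order 1: 1; order 2: 7; order 3: 1; order 6: 1.
Total: 10.

10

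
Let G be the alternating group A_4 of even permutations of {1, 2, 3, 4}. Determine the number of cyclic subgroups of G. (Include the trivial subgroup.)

8

Group the elements of G by the cyclic subgroup they generate; each cyclic subgroup of order d accounts for φ(d) elements.
Cyclic subgroups by order — order 1: 1; order 2: 3; order 3: 4.
Total: 8.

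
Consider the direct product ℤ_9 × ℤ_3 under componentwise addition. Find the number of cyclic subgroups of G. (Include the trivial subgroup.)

Each element a generates a cyclic subgroup ⟨a⟩; distinct elements may generate the same one (a cyclic group of order d has φ(d) generators).
Cyclic subgroups by order — order 1: 1; order 3: 4; order 9: 3.
Total: 8.

8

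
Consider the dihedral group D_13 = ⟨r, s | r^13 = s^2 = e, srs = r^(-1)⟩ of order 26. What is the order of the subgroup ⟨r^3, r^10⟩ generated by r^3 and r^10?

13

|⟨r^3⟩| = 13 and |⟨r^10⟩| = 13, so |H| is a multiple of lcm(13, 13) = 13 and divides |G| = 26.
Closing under the operation: H = {e, r, r^2, r^3, r^4, r^5, r^6, r^7, r^8, r^9, r^10, r^11, r^12}, so |H| = 13.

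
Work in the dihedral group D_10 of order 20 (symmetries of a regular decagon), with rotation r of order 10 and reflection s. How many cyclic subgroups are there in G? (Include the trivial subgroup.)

Group the elements of G by the cyclic subgroup they generate; each cyclic subgroup of order d accounts for φ(d) elements.
Cyclic subgroups by order — order 1: 1; order 2: 11; order 5: 1; order 10: 1.
Total: 14.

14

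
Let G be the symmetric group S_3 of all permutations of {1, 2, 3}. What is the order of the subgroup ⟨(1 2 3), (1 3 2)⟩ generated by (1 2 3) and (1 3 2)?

|⟨(1 2 3)⟩| = 3 and |⟨(1 3 2)⟩| = 3, so |H| is a multiple of lcm(3, 3) = 3 and divides |G| = 6.
Closing under the operation: H = {e, (1 2 3), (1 3 2)}, so |H| = 3.

3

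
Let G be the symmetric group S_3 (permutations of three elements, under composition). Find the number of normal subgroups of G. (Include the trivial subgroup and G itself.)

3

G has 6 subgroups. Checking conjugation-invariance by order — order 1: 1/1 normal; order 2: 0/3 normal; order 3: 1/1 normal; order 6: 1/1 normal.
Total normal subgroups: 3.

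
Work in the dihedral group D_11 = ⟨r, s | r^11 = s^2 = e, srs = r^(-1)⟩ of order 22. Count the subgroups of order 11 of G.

|G| = 22 and 11 | 22, so subgroups of order 11 are possible by Lagrange.
The subgroups of order 11 are: {e, r, r^2, r^3, r^4, r^5, r^6, r^7, r^8, r^9, r^10}.
So G has 1 subgroup of order 11.

1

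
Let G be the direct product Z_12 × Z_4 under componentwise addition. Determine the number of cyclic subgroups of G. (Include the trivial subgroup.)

20

A cyclic subgroup of order d is generated by each of its φ(d) elements of order d, so the cyclic subgroups of order d number (#elements of order d)/φ(d).
Cyclic subgroups by order — order 1: 1; order 2: 3; order 3: 1; order 4: 6; order 6: 3; order 12: 6.
Total: 20.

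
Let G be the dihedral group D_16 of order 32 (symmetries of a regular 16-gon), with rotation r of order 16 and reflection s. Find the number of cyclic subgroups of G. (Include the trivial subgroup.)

Group the elements of G by the cyclic subgroup they generate; each cyclic subgroup of order d accounts for φ(d) elements.
Cyclic subgroups by order — order 1: 1; order 2: 17; order 4: 1; order 8: 1; order 16: 1.
Total: 21.

21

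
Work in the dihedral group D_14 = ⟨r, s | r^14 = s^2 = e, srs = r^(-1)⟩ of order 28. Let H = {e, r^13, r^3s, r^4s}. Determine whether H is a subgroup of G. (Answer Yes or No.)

No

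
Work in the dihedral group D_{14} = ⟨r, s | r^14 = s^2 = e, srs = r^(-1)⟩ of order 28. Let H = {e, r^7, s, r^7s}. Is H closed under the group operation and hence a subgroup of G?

Yes

|H| = 4 divides |G| = 28, consistent with Lagrange.
H contains the identity, every element's inverse is in H, and H is closed under ·: it is a subgroup.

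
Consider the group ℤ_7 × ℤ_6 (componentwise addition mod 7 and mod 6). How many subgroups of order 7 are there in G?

1

|G| = 42 and 7 | 42, so subgroups of order 7 are possible by Lagrange.
The subgroups of order 7 are: {(0,0), (1,0), (2,0), (3,0), (4,0), (5,0), (6,0)}.
So G has 1 subgroup of order 7.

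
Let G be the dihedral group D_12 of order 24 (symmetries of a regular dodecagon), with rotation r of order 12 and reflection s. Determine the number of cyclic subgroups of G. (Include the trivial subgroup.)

18

Group the elements of G by the cyclic subgroup they generate; each cyclic subgroup of order d accounts for φ(d) elements.
Cyclic subgroups by order — order 1: 1; order 2: 13; order 3: 1; order 4: 1; order 6: 1; order 12: 1.
Total: 18.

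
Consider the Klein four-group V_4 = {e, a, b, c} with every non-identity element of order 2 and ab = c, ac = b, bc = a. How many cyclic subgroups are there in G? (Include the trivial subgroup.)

4

Each element a generates a cyclic subgroup ⟨a⟩; distinct elements may generate the same one (a cyclic group of order d has φ(d) generators).
Cyclic subgroups by order — order 1: 1; order 2: 3.
Total: 4.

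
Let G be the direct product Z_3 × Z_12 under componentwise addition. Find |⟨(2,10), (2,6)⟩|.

18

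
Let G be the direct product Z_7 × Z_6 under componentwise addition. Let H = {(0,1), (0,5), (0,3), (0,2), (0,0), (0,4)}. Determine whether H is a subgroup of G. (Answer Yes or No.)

Yes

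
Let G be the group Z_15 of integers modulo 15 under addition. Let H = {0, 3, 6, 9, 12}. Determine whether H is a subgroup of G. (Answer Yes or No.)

Yes

|H| = 5 divides |G| = 15, consistent with Lagrange.
H contains the identity, every element's inverse is in H, and H is closed under +: it is a subgroup.
In fact H = ⟨3⟩.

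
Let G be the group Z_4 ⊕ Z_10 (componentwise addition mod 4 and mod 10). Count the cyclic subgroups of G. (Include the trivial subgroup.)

12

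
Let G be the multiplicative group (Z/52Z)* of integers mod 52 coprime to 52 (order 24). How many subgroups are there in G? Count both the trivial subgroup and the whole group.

16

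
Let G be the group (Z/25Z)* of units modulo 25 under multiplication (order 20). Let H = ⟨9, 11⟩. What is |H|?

10

|⟨9⟩| = 10 and |⟨11⟩| = 5, so |H| is a multiple of lcm(10, 5) = 10 and divides |G| = 20.
Closing under the operation: H = {1, 4, 6, 9, 11, 14, 16, 19, 21, 24}, so |H| = 10.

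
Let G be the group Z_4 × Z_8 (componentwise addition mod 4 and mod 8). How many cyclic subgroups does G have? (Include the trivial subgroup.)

Each element a generates a cyclic subgroup ⟨a⟩; distinct elements may generate the same one (a cyclic group of order d has φ(d) generators).
Cyclic subgroups by order — order 1: 1; order 2: 3; order 4: 6; order 8: 4.
Total: 14.

14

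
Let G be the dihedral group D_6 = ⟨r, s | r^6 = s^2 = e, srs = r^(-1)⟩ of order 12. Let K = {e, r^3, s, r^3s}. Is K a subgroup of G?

|K| = 4 divides |G| = 12, consistent with Lagrange.
K contains the identity, every element's inverse is in K, and K is closed under ·: it is a subgroup.

Yes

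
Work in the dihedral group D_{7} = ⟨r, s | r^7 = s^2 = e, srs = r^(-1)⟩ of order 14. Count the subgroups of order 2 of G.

7

|G| = 14 and 2 | 14, so subgroups of order 2 are possible by Lagrange.
The subgroups of order 2 are: {e, r^2s}; {e, r^3s}; {e, r^4s}; {e, r^5s}; … (7 in all).
So G has 7 subgroups of order 2.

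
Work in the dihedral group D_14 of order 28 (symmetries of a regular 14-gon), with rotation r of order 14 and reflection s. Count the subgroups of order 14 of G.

3

|G| = 28 and 14 | 28, so subgroups of order 14 are possible by Lagrange.
The subgroups of order 14 are: {e, r, r^2, r^3, r^4, r^5, r^6, r^7, r^8, r^9, r^10, r^11, r^12, r^13}; {e, r^2, r^4, r^6, r^8, r^10, r^12, s, r^2s, r^4s, r^6s, r^8s, r^10s, r^12s}; {e, r^2, r^4, r^6, r^8, r^10, r^12, rs, r^3s, r^5s, r^7s, r^9s, r^11s, r^13s}.
So G has 3 subgroups of order 14.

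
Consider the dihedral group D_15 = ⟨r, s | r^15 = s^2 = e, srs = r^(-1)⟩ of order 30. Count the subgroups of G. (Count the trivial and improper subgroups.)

|G| = 30, so by Lagrange every subgroup order divides 30. Divisors: 1, 2, 3, 5, 6, 10, 15, 30.
Subgroups by order — order 1: 1; order 2: 15; order 3: 1; order 5: 1; order 6: 5; order 10: 3; order 15: 1; order 30: 1.
Total: 1 + 15 + 1 + 1 + 5 + 3 + 1 + 1 = 28.

28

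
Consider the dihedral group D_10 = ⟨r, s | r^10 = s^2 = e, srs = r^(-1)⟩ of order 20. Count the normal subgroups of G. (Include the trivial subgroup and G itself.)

G has 22 subgroups. Checking conjugation-invariance by order — order 1: 1/1 normal; order 2: 1/11 normal; order 4: 0/5 normal; order 5: 1/1 normal; order 10: 3/3 normal; order 20: 1/1 normal.
Total normal subgroups: 7.

7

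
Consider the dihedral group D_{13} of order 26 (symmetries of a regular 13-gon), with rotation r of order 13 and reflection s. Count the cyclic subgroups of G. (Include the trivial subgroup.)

15

A cyclic subgroup of order d is generated by each of its φ(d) elements of order d, so the cyclic subgroups of order d number (#elements of order d)/φ(d).
Cyclic subgroups by order — order 1: 1; order 2: 13; order 13: 1.
Total: 15.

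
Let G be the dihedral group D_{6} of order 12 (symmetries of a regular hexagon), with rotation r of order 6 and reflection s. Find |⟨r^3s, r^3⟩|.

4

|⟨r^3s⟩| = 2 and |⟨r^3⟩| = 2, so |H| is a multiple of lcm(2, 2) = 2 and divides |G| = 12.
Closing under the operation: H = {e, r^3, s, r^3s}, so |H| = 4.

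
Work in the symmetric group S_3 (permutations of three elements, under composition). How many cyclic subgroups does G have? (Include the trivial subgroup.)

A cyclic subgroup of order d is generated by each of its φ(d) elements of order d, so the cyclic subgroups of order d number (#elements of order d)/φ(d).
Cyclic subgroups by order — order 1: 1; order 2: 3; order 3: 1.
Total: 5.

5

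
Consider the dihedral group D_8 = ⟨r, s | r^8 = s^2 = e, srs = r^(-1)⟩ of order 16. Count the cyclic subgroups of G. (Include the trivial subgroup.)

12

A cyclic subgroup of order d is generated by each of its φ(d) elements of order d, so the cyclic subgroups of order d number (#elements of order d)/φ(d).
Cyclic subgroups by order — order 1: 1; order 2: 9; order 4: 1; order 8: 1.
Total: 12.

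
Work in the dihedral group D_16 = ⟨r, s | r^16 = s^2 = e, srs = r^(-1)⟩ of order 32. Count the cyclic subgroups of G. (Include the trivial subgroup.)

Group the elements of G by the cyclic subgroup they generate; each cyclic subgroup of order d accounts for φ(d) elements.
Cyclic subgroups by order — order 1: 1; order 2: 17; order 4: 1; order 8: 1; order 16: 1.
Total: 21.

21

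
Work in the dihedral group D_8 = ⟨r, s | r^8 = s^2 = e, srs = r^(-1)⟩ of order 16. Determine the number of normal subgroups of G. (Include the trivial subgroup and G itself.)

G has 19 subgroups. Checking conjugation-invariance by order — order 1: 1/1 normal; order 2: 1/9 normal; order 4: 1/5 normal; order 8: 3/3 normal; order 16: 1/1 normal.
Total normal subgroups: 7.

7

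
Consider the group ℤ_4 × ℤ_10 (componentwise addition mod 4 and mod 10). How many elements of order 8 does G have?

An element (a,b) has order lcm(ord(a), ord(b)); count pairs with lcm equal to 8.
Enumerating gives 0 such elements.

0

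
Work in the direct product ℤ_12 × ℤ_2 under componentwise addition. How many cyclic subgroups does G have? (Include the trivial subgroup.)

Each element a generates a cyclic subgroup ⟨a⟩; distinct elements may generate the same one (a cyclic group of order d has φ(d) generators).
Cyclic subgroups by order — order 1: 1; order 2: 3; order 3: 1; order 4: 2; order 6: 3; order 12: 2.
Total: 12.

12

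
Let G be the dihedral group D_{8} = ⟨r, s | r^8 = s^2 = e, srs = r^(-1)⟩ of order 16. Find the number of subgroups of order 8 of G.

3

|G| = 16 and 8 | 16, so subgroups of order 8 are possible by Lagrange.
The subgroups of order 8 are: {e, r, r^2, r^3, r^4, r^5, r^6, r^7}; {e, r^2, r^4, r^6, s, r^2s, r^4s, r^6s}; {e, r^2, r^4, r^6, rs, r^3s, r^5s, r^7s}.
So G has 3 subgroups of order 8.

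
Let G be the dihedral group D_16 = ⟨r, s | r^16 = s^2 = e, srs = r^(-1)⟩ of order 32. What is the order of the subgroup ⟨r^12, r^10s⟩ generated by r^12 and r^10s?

8

|⟨r^12⟩| = 4 and |⟨r^10s⟩| = 2, so |H| is a multiple of lcm(4, 2) = 4 and divides |G| = 32.
Closing under the operation: H = {e, r^4, r^8, r^12, r^2s, r^6s, r^10s, r^14s}, so |H| = 8.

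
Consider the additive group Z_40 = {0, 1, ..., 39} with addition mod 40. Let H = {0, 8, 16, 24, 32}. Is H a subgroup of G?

|H| = 5 divides |G| = 40, consistent with Lagrange.
H contains the identity, every element's inverse is in H, and H is closed under +: it is a subgroup.
In fact H = ⟨16⟩.

Yes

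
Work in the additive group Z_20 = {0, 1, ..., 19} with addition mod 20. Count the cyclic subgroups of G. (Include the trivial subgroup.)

6

Each element a generates a cyclic subgroup ⟨a⟩; distinct elements may generate the same one (a cyclic group of order d has φ(d) generators).
Cyclic subgroups by order — order 1: 1; order 2: 1; order 4: 1; order 5: 1; order 10: 1; order 20: 1.
Total: 6.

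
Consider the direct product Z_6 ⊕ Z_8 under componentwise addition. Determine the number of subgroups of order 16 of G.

1

|G| = 48 and 16 | 48, so subgroups of order 16 are possible by Lagrange.
The subgroups of order 16 are: {(0,0), (0,1), (0,2), (0,3), (0,4), (0,5), (0,6), (0,7), (3,0), (3,1), (3,2), (3,3), (3,4), (3,5), (3,6), (3,7)}.
So G has 1 subgroup of order 16.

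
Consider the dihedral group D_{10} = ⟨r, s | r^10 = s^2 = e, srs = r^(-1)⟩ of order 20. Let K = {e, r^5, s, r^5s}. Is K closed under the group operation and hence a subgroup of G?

Yes

|K| = 4 divides |G| = 20, consistent with Lagrange.
K contains the identity, every element's inverse is in K, and K is closed under ·: it is a subgroup.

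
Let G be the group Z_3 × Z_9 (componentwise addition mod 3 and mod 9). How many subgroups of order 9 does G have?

|G| = 27 and 9 | 27, so subgroups of order 9 are possible by Lagrange.
The subgroups of order 9 are: {(0,0), (0,1), (0,2), (0,3), (0,4), (0,5), (0,6), (0,7), (0,8)}; {(0,0), (0,3), (0,6), (1,0), (1,3), (1,6), (2,0), (2,3), (2,6)}; {(0,0), (0,3), (0,6), (1,1), (1,4), (1,7), (2,2), (2,5), (2,8)}; {(0,0), (0,3), (0,6), (1,2), (1,5), (1,8), (2,1), (2,4), (2,7)}.
So G has 4 subgroups of order 9.

4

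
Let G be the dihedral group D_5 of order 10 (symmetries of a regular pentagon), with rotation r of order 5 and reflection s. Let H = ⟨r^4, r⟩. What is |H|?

5

|⟨r^4⟩| = 5 and |⟨r⟩| = 5, so |H| is a multiple of lcm(5, 5) = 5 and divides |G| = 10.
Closing under the operation: H = {e, r, r^2, r^3, r^4}, so |H| = 5.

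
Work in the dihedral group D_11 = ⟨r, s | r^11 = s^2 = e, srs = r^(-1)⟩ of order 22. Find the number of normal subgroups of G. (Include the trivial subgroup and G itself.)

3

G has 14 subgroups. Checking conjugation-invariance by order — order 1: 1/1 normal; order 2: 0/11 normal; order 11: 1/1 normal; order 22: 1/1 normal.
Total normal subgroups: 3.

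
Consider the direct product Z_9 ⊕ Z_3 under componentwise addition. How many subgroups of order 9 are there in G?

|G| = 27 and 9 | 27, so subgroups of order 9 are possible by Lagrange.
The subgroups of order 9 are: {(0,0), (0,1), (0,2), (3,0), (3,1), (3,2), (6,0), (6,1), (6,2)}; {(0,0), (1,0), (2,0), (3,0), (4,0), (5,0), (6,0), (7,0), (8,0)}; {(0,0), (1,1), (2,2), (3,0), (4,1), (5,2), (6,0), (7,1), (8,2)}; {(0,0), (1,2), (2,1), (3,0), (4,2), (5,1), (6,0), (7,2), (8,1)}.
So G has 4 subgroups of order 9.

4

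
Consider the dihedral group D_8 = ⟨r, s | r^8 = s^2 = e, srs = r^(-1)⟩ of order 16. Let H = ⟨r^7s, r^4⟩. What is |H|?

4

|⟨r^7s⟩| = 2 and |⟨r^4⟩| = 2, so |H| is a multiple of lcm(2, 2) = 2 and divides |G| = 16.
Closing under the operation: H = {e, r^4, r^3s, r^7s}, so |H| = 4.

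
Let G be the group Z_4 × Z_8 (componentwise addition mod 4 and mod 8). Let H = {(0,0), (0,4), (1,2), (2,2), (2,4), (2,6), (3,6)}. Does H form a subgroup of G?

No

|H| = 7 does not divide |G| = 32, so by Lagrange H is not a subgroup.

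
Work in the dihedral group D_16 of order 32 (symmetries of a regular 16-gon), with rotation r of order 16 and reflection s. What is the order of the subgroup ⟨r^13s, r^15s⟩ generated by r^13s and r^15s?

|⟨r^13s⟩| = 2 and |⟨r^15s⟩| = 2, so |H| is a multiple of lcm(2, 2) = 2 and divides |G| = 32.
Closing under the operation: H = {e, r^2, r^4, r^6, r^8, r^10, r^12, r^14, rs, r^3s, r^5s, r^7s, r^9s, r^11s, r^13s, r^15s}, so |H| = 16.

16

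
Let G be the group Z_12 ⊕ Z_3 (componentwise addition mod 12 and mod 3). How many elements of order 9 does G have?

An element (a,b) has order lcm(ord(a), ord(b)); count pairs with lcm equal to 9.
Enumerating gives 0 such elements.

0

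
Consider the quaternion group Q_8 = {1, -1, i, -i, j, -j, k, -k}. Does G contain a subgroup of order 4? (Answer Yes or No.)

Yes

4 | 8. A subgroup of order 4 is {1, -1, i, -i}.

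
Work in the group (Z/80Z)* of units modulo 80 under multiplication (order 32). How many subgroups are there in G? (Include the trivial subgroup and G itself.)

54

|G| = 32, so by Lagrange every subgroup order divides 32. Divisors: 1, 2, 4, 8, 16, 32.
Subgroups by order — order 1: 1; order 2: 7; order 4: 19; order 8: 19; order 16: 7; order 32: 1.
Total: 1 + 7 + 19 + 19 + 7 + 1 = 54.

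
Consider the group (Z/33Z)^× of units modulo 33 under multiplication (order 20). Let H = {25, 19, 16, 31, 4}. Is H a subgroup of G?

The identity 1 ∉ H, so H is not a subgroup.

No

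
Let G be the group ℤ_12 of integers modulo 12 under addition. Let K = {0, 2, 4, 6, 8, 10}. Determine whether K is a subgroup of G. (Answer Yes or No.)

|K| = 6 divides |G| = 12, consistent with Lagrange.
K contains the identity, every element's inverse is in K, and K is closed under +: it is a subgroup.
In fact K = ⟨2⟩.

Yes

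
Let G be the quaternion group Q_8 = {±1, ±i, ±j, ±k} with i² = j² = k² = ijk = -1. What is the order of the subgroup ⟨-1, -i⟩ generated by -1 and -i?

|⟨-1⟩| = 2 and |⟨-i⟩| = 4, so |H| is a multiple of lcm(2, 4) = 4 and divides |G| = 8.
Closing under the operation: H = {1, -1, i, -i}, so |H| = 4.

4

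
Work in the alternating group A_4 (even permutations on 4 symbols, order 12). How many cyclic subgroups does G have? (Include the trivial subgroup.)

8

A cyclic subgroup of order d is generated by each of its φ(d) elements of order d, so the cyclic subgroups of order d number (#elements of order d)/φ(d).
Cyclic subgroups by order — order 1: 1; order 2: 3; order 3: 4.
Total: 8.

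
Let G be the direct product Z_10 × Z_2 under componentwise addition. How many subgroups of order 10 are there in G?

3

|G| = 20 and 10 | 20, so subgroups of order 10 are possible by Lagrange.
The subgroups of order 10 are: {(0,0), (0,1), (2,0), (2,1), (4,0), (4,1), (6,0), (6,1), (8,0), (8,1)}; {(0,0), (1,0), (2,0), (3,0), (4,0), (5,0), (6,0), (7,0), (8,0), (9,0)}; {(0,0), (1,1), (2,0), (3,1), (4,0), (5,1), (6,0), (7,1), (8,0), (9,1)}.
So G has 3 subgroups of order 10.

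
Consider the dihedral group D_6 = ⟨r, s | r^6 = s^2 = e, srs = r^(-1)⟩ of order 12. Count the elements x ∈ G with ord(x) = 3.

2

The elements of order 3 are: r^2, r^4.
That's 2.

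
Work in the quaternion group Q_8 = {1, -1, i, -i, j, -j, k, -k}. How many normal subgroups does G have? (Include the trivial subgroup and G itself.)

6

G has 6 subgroups. Checking conjugation-invariance by order — order 1: 1/1 normal; order 2: 1/1 normal; order 4: 3/3 normal; order 8: 1/1 normal.
Total normal subgroups: 6.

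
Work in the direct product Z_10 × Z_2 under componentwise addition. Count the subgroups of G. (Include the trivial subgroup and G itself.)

10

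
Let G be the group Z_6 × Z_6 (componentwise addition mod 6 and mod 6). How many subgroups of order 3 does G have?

4

|G| = 36 and 3 | 36, so subgroups of order 3 are possible by Lagrange.
The subgroups of order 3 are: {(0,0), (0,2), (0,4)}; {(0,0), (2,0), (4,0)}; {(0,0), (2,2), (4,4)}; {(0,0), (2,4), (4,2)}.
So G has 4 subgroups of order 3.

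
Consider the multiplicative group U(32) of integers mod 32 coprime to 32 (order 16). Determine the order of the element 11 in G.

8

Compute successive powers of 11 mod 32: 11, 25, 19, 17, 27, 9, 3, 1; 11^8 ≡ 1 (mod 32).
So |⟨11⟩| = 8.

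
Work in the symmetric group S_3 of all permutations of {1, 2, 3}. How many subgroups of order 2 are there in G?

|G| = 6 and 2 | 6, so subgroups of order 2 are possible by Lagrange.
The subgroups of order 2 are: {e, (1 2)}; {e, (1 3)}; {e, (2 3)}.
So G has 3 subgroups of order 2.

3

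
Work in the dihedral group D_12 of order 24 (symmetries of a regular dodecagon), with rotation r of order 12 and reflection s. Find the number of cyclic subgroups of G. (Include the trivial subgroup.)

18

Group the elements of G by the cyclic subgroup they generate; each cyclic subgroup of order d accounts for φ(d) elements.
Cyclic subgroups by order — order 1: 1; order 2: 13; order 3: 1; order 4: 1; order 6: 1; order 12: 1.
Total: 18.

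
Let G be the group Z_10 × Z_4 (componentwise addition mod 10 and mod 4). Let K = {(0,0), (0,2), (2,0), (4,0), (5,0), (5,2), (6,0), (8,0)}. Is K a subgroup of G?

Closure fails: (4,0) + (0,2) = (4,2) ∉ K. So K is not a subgroup.

No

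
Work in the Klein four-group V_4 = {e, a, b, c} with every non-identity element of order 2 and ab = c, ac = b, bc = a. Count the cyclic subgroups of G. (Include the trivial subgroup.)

A cyclic subgroup of order d is generated by each of its φ(d) elements of order d, so the cyclic subgroups of order d number (#elements of order d)/φ(d).
Cyclic subgroups by order — order 1: 1; order 2: 3.
Total: 4.

4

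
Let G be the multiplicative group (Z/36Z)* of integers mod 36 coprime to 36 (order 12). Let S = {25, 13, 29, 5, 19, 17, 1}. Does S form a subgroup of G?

|S| = 7 does not divide |G| = 12, so by Lagrange S is not a subgroup.

No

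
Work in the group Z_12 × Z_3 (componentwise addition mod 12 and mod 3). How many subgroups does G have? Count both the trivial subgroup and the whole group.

|G| = 36, so by Lagrange every subgroup order divides 36. Divisors: 1, 2, 3, 4, 6, 9, 12, 18, 36.
Subgroups by order — order 1: 1; order 2: 1; order 3: 4; order 4: 1; order 6: 4; order 9: 1; order 12: 4; order 18: 1; order 36: 1.
Total: 1 + 1 + 4 + 1 + 4 + 1 + 4 + 1 + 1 = 18.

18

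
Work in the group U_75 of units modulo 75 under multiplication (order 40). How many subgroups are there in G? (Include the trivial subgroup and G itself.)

|G| = 40, so by Lagrange every subgroup order divides 40. Divisors: 1, 2, 4, 5, 8, 10, 20, 40.
Subgroups by order — order 1: 1; order 2: 3; order 4: 3; order 5: 1; order 8: 1; order 10: 3; order 20: 3; order 40: 1.
Total: 1 + 3 + 3 + 1 + 1 + 3 + 3 + 1 = 16.

16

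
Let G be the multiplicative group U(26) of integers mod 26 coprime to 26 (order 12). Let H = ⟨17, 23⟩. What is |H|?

|⟨17⟩| = 6 and |⟨23⟩| = 6, so |H| is a multiple of lcm(6, 6) = 6 and divides |G| = 12.
Closing under the operation: H = {1, 3, 9, 17, 23, 25}, so |H| = 6.

6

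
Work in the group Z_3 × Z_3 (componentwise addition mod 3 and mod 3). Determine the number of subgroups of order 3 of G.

4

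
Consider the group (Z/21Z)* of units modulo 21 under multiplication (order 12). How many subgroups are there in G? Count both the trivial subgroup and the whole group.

|G| = 12, so by Lagrange every subgroup order divides 12. Divisors: 1, 2, 3, 4, 6, 12.
Subgroups by order — order 1: 1; order 2: 3; order 3: 1; order 4: 1; order 6: 3; order 12: 1.
Total: 1 + 3 + 1 + 1 + 3 + 1 = 10.

10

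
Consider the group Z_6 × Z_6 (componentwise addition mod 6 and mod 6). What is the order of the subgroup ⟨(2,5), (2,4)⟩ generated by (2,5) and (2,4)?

|⟨(2,5)⟩| = 6 and |⟨(2,4)⟩| = 3, so |H| is a multiple of lcm(6, 3) = 6 and divides |G| = 36.
Closing under the operation: H = {(0,0), (0,1), (0,2), (0,3), (0,4), (0,5), (2,0), (2,1), (2,2), (2,3), (2,4), (2,5), (4,0), (4,1), (4,2), (4,3), (4,4), (4,5)}, so |H| = 18.

18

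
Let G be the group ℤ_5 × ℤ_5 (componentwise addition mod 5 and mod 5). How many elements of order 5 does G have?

24

An element (a,b) has order lcm(ord(a), ord(b)); count pairs with lcm equal to 5.
Enumerating gives 24 such elements.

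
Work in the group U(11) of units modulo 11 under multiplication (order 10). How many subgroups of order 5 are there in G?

1

|G| = 10 and 5 | 10, so subgroups of order 5 are possible by Lagrange.
The subgroups of order 5 are: {1, 3, 4, 5, 9}.
So G has 1 subgroup of order 5.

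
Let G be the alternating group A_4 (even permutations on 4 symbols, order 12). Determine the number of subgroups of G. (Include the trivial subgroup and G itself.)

10

|G| = 12, so by Lagrange every subgroup order divides 12. Divisors: 1, 2, 3, 4, 6, 12.
Subgroups by order — order 1: 1; order 2: 3; order 3: 4; order 4: 1; order 6: 0; order 12: 1.
Total: 1 + 3 + 4 + 1 + 0 + 1 = 10.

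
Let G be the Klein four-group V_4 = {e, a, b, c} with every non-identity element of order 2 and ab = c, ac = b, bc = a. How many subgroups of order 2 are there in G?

|G| = 4 and 2 | 4, so subgroups of order 2 are possible by Lagrange.
The subgroups of order 2 are: {e, a}; {e, b}; {e, c}.
So G has 3 subgroups of order 2.

3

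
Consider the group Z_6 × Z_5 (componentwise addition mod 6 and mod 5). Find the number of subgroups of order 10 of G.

1

|G| = 30 and 10 | 30, so subgroups of order 10 are possible by Lagrange.
The subgroups of order 10 are: {(0,0), (0,1), (0,2), (0,3), (0,4), (3,0), (3,1), (3,2), (3,3), (3,4)}.
So G has 1 subgroup of order 10.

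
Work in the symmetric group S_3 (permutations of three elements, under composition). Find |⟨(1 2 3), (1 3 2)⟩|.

3

|⟨(1 2 3)⟩| = 3 and |⟨(1 3 2)⟩| = 3, so |H| is a multiple of lcm(3, 3) = 3 and divides |G| = 6.
Closing under the operation: H = {e, (1 2 3), (1 3 2)}, so |H| = 3.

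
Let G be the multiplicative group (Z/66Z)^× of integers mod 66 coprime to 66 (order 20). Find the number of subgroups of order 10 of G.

3

|G| = 20 and 10 | 20, so subgroups of order 10 are possible by Lagrange.
The subgroups of order 10 are: {1, 7, 13, 19, 25, 31, 37, 43, 49, 61}; {1, 17, 25, 29, 31, 35, 37, 41, 49, 65}; {1, 5, 23, 25, 31, 37, 47, 49, 53, 59}.
So G has 3 subgroups of order 10.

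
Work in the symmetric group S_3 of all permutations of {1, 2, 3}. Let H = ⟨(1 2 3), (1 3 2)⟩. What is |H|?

|⟨(1 2 3)⟩| = 3 and |⟨(1 3 2)⟩| = 3, so |H| is a multiple of lcm(3, 3) = 3 and divides |G| = 6.
Closing under the operation: H = {e, (1 2 3), (1 3 2)}, so |H| = 3.

3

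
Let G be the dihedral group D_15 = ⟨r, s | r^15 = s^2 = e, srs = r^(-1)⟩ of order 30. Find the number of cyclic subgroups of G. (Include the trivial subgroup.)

Group the elements of G by the cyclic subgroup they generate; each cyclic subgroup of order d accounts for φ(d) elements.
Cyclic subgroups by order — order 1: 1; order 2: 15; order 3: 1; order 5: 1; order 15: 1.
Total: 19.

19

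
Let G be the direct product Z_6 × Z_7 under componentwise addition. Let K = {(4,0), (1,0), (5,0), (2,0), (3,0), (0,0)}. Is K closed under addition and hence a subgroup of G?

|K| = 6 divides |G| = 42, consistent with Lagrange.
K contains the identity, every element's inverse is in K, and K is closed under +: it is a subgroup.
In fact K = ⟨(5,0)⟩.

Yes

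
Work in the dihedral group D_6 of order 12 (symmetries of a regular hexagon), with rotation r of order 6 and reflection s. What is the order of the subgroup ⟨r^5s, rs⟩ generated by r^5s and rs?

|⟨r^5s⟩| = 2 and |⟨rs⟩| = 2, so |H| is a multiple of lcm(2, 2) = 2 and divides |G| = 12.
Closing under the operation: H = {e, r^2, r^4, rs, r^3s, r^5s}, so |H| = 6.

6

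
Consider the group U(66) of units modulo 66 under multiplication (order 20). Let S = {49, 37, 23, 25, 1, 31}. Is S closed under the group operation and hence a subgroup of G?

No

|S| = 6 does not divide |G| = 20, so by Lagrange S is not a subgroup.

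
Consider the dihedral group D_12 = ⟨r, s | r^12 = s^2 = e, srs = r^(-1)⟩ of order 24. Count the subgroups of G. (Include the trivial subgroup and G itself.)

|G| = 24, so by Lagrange every subgroup order divides 24. Divisors: 1, 2, 3, 4, 6, 8, 12, 24.
Subgroups by order — order 1: 1; order 2: 13; order 3: 1; order 4: 7; order 6: 5; order 8: 3; order 12: 3; order 24: 1.
Total: 1 + 13 + 1 + 7 + 5 + 3 + 3 + 1 = 34.

34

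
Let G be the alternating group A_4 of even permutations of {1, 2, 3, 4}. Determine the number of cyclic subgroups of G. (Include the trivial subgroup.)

Group the elements of G by the cyclic subgroup they generate; each cyclic subgroup of order d accounts for φ(d) elements.
Cyclic subgroups by order — order 1: 1; order 2: 3; order 3: 4.
Total: 8.

8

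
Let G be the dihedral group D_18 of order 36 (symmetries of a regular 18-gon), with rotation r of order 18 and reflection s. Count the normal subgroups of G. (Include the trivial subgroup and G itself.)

9

G has 45 subgroups. Checking conjugation-invariance by order — order 1: 1/1 normal; order 2: 1/19 normal; order 3: 1/1 normal; order 4: 0/9 normal; order 6: 1/7 normal; order 9: 1/1 normal; order 12: 0/3 normal; order 18: 3/3 normal; order 36: 1/1 normal.
Total normal subgroups: 9.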